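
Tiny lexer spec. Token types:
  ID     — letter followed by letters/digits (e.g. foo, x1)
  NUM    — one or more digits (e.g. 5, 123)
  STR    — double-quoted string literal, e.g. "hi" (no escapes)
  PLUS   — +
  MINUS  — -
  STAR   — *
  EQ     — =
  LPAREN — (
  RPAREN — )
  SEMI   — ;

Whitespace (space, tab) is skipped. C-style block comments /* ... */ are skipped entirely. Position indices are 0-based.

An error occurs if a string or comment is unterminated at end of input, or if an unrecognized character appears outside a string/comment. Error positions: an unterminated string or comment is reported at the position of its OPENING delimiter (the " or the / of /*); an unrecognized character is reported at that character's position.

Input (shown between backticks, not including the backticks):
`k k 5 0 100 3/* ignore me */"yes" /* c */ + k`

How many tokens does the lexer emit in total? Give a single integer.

Answer: 9

Derivation:
pos=0: emit ID 'k' (now at pos=1)
pos=2: emit ID 'k' (now at pos=3)
pos=4: emit NUM '5' (now at pos=5)
pos=6: emit NUM '0' (now at pos=7)
pos=8: emit NUM '100' (now at pos=11)
pos=12: emit NUM '3' (now at pos=13)
pos=13: enter COMMENT mode (saw '/*')
exit COMMENT mode (now at pos=28)
pos=28: enter STRING mode
pos=28: emit STR "yes" (now at pos=33)
pos=34: enter COMMENT mode (saw '/*')
exit COMMENT mode (now at pos=41)
pos=42: emit PLUS '+'
pos=44: emit ID 'k' (now at pos=45)
DONE. 9 tokens: [ID, ID, NUM, NUM, NUM, NUM, STR, PLUS, ID]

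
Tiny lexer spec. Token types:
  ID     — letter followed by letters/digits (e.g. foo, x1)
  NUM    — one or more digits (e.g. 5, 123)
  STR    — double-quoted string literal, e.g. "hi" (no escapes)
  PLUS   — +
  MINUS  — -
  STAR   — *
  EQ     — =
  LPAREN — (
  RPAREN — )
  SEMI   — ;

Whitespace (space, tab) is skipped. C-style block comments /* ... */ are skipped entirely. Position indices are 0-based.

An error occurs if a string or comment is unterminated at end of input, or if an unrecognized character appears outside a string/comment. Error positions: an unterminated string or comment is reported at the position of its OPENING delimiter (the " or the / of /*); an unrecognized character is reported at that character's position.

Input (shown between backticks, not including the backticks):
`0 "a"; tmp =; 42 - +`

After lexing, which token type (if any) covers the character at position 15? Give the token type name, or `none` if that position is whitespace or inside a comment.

Answer: NUM

Derivation:
pos=0: emit NUM '0' (now at pos=1)
pos=2: enter STRING mode
pos=2: emit STR "a" (now at pos=5)
pos=5: emit SEMI ';'
pos=7: emit ID 'tmp' (now at pos=10)
pos=11: emit EQ '='
pos=12: emit SEMI ';'
pos=14: emit NUM '42' (now at pos=16)
pos=17: emit MINUS '-'
pos=19: emit PLUS '+'
DONE. 9 tokens: [NUM, STR, SEMI, ID, EQ, SEMI, NUM, MINUS, PLUS]
Position 15: char is '2' -> NUM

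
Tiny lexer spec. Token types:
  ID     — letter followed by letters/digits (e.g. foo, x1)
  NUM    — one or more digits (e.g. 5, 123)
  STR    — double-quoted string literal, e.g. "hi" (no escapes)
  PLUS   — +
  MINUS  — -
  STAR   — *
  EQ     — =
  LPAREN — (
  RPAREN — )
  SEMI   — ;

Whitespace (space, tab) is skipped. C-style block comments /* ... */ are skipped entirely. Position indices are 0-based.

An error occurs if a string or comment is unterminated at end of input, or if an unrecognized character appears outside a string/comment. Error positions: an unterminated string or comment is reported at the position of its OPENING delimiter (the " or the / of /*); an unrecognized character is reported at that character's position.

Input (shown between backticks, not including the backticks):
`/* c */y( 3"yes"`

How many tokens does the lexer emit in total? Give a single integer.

pos=0: enter COMMENT mode (saw '/*')
exit COMMENT mode (now at pos=7)
pos=7: emit ID 'y' (now at pos=8)
pos=8: emit LPAREN '('
pos=10: emit NUM '3' (now at pos=11)
pos=11: enter STRING mode
pos=11: emit STR "yes" (now at pos=16)
DONE. 4 tokens: [ID, LPAREN, NUM, STR]

Answer: 4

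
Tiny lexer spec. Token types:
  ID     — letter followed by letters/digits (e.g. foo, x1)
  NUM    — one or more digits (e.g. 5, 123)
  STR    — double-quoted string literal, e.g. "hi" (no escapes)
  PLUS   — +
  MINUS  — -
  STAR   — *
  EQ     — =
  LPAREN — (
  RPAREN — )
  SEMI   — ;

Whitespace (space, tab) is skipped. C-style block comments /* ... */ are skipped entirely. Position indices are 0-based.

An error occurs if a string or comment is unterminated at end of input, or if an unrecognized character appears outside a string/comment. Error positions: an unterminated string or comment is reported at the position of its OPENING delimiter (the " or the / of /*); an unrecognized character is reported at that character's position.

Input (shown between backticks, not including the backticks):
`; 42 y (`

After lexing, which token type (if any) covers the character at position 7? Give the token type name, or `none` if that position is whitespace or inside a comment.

Answer: LPAREN

Derivation:
pos=0: emit SEMI ';'
pos=2: emit NUM '42' (now at pos=4)
pos=5: emit ID 'y' (now at pos=6)
pos=7: emit LPAREN '('
DONE. 4 tokens: [SEMI, NUM, ID, LPAREN]
Position 7: char is '(' -> LPAREN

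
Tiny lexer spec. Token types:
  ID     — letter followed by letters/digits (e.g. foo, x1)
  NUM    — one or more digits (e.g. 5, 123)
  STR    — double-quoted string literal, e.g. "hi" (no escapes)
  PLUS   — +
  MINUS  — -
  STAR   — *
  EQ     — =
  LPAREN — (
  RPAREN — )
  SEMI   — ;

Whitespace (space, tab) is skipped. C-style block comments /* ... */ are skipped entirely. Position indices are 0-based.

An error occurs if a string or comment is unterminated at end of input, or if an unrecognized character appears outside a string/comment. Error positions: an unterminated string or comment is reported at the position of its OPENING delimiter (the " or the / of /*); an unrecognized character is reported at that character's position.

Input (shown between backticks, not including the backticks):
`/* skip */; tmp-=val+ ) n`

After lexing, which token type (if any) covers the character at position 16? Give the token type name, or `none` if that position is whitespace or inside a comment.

pos=0: enter COMMENT mode (saw '/*')
exit COMMENT mode (now at pos=10)
pos=10: emit SEMI ';'
pos=12: emit ID 'tmp' (now at pos=15)
pos=15: emit MINUS '-'
pos=16: emit EQ '='
pos=17: emit ID 'val' (now at pos=20)
pos=20: emit PLUS '+'
pos=22: emit RPAREN ')'
pos=24: emit ID 'n' (now at pos=25)
DONE. 8 tokens: [SEMI, ID, MINUS, EQ, ID, PLUS, RPAREN, ID]
Position 16: char is '=' -> EQ

Answer: EQ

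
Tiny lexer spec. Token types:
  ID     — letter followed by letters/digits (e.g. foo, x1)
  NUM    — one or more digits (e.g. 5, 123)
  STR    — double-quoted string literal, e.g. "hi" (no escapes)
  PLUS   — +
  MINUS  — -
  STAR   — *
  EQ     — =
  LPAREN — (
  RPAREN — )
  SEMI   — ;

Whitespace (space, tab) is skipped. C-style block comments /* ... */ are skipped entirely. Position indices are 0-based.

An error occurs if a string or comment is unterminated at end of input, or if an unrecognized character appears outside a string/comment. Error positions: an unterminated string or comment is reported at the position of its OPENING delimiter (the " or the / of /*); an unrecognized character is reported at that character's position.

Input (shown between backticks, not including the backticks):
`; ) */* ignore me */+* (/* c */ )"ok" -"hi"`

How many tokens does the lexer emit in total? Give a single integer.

Answer: 10

Derivation:
pos=0: emit SEMI ';'
pos=2: emit RPAREN ')'
pos=4: emit STAR '*'
pos=5: enter COMMENT mode (saw '/*')
exit COMMENT mode (now at pos=20)
pos=20: emit PLUS '+'
pos=21: emit STAR '*'
pos=23: emit LPAREN '('
pos=24: enter COMMENT mode (saw '/*')
exit COMMENT mode (now at pos=31)
pos=32: emit RPAREN ')'
pos=33: enter STRING mode
pos=33: emit STR "ok" (now at pos=37)
pos=38: emit MINUS '-'
pos=39: enter STRING mode
pos=39: emit STR "hi" (now at pos=43)
DONE. 10 tokens: [SEMI, RPAREN, STAR, PLUS, STAR, LPAREN, RPAREN, STR, MINUS, STR]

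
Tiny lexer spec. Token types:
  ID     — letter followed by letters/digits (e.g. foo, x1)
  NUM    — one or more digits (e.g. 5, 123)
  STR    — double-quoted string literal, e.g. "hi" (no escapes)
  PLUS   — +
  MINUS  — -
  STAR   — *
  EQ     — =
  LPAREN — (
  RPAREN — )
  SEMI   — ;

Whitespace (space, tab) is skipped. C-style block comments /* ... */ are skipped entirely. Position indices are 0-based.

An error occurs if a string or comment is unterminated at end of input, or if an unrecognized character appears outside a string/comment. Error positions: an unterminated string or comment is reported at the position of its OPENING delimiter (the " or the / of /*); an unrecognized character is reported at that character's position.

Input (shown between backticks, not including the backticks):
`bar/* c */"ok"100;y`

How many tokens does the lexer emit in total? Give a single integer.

pos=0: emit ID 'bar' (now at pos=3)
pos=3: enter COMMENT mode (saw '/*')
exit COMMENT mode (now at pos=10)
pos=10: enter STRING mode
pos=10: emit STR "ok" (now at pos=14)
pos=14: emit NUM '100' (now at pos=17)
pos=17: emit SEMI ';'
pos=18: emit ID 'y' (now at pos=19)
DONE. 5 tokens: [ID, STR, NUM, SEMI, ID]

Answer: 5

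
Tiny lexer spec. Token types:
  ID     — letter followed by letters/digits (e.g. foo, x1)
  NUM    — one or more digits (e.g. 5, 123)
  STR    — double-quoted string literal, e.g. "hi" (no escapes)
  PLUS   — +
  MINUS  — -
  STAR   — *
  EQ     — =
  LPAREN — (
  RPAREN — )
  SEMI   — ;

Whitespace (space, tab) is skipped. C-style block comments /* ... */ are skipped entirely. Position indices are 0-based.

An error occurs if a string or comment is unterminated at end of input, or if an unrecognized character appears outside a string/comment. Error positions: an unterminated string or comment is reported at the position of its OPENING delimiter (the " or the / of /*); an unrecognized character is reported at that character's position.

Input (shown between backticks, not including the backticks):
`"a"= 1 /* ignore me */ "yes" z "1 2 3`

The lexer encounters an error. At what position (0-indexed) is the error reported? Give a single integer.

Answer: 31

Derivation:
pos=0: enter STRING mode
pos=0: emit STR "a" (now at pos=3)
pos=3: emit EQ '='
pos=5: emit NUM '1' (now at pos=6)
pos=7: enter COMMENT mode (saw '/*')
exit COMMENT mode (now at pos=22)
pos=23: enter STRING mode
pos=23: emit STR "yes" (now at pos=28)
pos=29: emit ID 'z' (now at pos=30)
pos=31: enter STRING mode
pos=31: ERROR — unterminated string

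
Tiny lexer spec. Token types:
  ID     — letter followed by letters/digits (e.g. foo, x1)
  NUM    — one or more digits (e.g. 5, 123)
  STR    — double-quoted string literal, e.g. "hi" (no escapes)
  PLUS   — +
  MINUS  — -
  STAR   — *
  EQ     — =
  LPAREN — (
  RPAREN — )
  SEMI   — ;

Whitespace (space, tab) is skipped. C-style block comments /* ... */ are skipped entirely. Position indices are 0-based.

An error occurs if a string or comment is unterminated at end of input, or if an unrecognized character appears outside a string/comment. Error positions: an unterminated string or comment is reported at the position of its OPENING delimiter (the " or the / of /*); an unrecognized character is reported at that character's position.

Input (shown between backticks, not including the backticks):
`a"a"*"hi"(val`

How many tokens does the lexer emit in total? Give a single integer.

pos=0: emit ID 'a' (now at pos=1)
pos=1: enter STRING mode
pos=1: emit STR "a" (now at pos=4)
pos=4: emit STAR '*'
pos=5: enter STRING mode
pos=5: emit STR "hi" (now at pos=9)
pos=9: emit LPAREN '('
pos=10: emit ID 'val' (now at pos=13)
DONE. 6 tokens: [ID, STR, STAR, STR, LPAREN, ID]

Answer: 6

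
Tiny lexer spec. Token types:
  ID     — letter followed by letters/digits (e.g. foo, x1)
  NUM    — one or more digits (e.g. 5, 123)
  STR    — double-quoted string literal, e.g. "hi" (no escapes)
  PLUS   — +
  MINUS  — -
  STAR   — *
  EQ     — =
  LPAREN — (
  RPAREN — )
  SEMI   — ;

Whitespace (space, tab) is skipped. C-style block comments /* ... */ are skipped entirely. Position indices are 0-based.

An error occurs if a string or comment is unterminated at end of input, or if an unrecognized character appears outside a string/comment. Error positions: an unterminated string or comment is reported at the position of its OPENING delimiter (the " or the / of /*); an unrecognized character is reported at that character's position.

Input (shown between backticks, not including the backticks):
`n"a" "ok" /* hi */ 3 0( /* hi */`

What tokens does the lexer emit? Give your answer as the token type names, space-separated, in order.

Answer: ID STR STR NUM NUM LPAREN

Derivation:
pos=0: emit ID 'n' (now at pos=1)
pos=1: enter STRING mode
pos=1: emit STR "a" (now at pos=4)
pos=5: enter STRING mode
pos=5: emit STR "ok" (now at pos=9)
pos=10: enter COMMENT mode (saw '/*')
exit COMMENT mode (now at pos=18)
pos=19: emit NUM '3' (now at pos=20)
pos=21: emit NUM '0' (now at pos=22)
pos=22: emit LPAREN '('
pos=24: enter COMMENT mode (saw '/*')
exit COMMENT mode (now at pos=32)
DONE. 6 tokens: [ID, STR, STR, NUM, NUM, LPAREN]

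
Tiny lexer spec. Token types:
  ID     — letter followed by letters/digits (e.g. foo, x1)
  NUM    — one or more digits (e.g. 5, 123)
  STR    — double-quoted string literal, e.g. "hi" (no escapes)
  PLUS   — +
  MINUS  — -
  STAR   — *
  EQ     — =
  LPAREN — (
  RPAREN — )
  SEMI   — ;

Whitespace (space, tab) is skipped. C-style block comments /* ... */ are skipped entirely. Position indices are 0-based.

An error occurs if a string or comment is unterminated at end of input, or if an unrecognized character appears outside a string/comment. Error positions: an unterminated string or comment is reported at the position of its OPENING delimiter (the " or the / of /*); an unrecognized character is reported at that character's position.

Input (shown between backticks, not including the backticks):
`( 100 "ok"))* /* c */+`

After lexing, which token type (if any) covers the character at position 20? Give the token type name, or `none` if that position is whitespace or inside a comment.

Answer: none

Derivation:
pos=0: emit LPAREN '('
pos=2: emit NUM '100' (now at pos=5)
pos=6: enter STRING mode
pos=6: emit STR "ok" (now at pos=10)
pos=10: emit RPAREN ')'
pos=11: emit RPAREN ')'
pos=12: emit STAR '*'
pos=14: enter COMMENT mode (saw '/*')
exit COMMENT mode (now at pos=21)
pos=21: emit PLUS '+'
DONE. 7 tokens: [LPAREN, NUM, STR, RPAREN, RPAREN, STAR, PLUS]
Position 20: char is '/' -> none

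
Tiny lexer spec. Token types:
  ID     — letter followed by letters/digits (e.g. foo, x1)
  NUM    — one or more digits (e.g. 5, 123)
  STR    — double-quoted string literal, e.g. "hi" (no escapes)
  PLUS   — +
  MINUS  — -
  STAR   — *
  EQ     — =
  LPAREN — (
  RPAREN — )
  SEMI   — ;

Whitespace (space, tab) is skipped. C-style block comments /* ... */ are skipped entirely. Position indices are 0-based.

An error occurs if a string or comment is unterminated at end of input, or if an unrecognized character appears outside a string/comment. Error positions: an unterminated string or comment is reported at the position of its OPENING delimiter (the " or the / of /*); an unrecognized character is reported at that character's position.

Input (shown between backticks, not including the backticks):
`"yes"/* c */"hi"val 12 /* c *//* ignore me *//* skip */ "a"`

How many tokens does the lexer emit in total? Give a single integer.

pos=0: enter STRING mode
pos=0: emit STR "yes" (now at pos=5)
pos=5: enter COMMENT mode (saw '/*')
exit COMMENT mode (now at pos=12)
pos=12: enter STRING mode
pos=12: emit STR "hi" (now at pos=16)
pos=16: emit ID 'val' (now at pos=19)
pos=20: emit NUM '12' (now at pos=22)
pos=23: enter COMMENT mode (saw '/*')
exit COMMENT mode (now at pos=30)
pos=30: enter COMMENT mode (saw '/*')
exit COMMENT mode (now at pos=45)
pos=45: enter COMMENT mode (saw '/*')
exit COMMENT mode (now at pos=55)
pos=56: enter STRING mode
pos=56: emit STR "a" (now at pos=59)
DONE. 5 tokens: [STR, STR, ID, NUM, STR]

Answer: 5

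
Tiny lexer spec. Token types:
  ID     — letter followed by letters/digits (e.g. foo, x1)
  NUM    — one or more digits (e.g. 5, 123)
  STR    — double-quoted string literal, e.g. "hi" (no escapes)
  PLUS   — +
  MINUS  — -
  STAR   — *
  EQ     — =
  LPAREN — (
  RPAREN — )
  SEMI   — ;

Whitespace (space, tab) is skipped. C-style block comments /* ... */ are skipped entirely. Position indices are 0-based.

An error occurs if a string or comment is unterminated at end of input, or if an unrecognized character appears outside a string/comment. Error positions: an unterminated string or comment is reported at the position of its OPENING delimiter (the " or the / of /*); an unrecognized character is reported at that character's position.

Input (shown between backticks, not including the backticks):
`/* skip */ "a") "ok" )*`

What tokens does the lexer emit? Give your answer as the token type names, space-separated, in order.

pos=0: enter COMMENT mode (saw '/*')
exit COMMENT mode (now at pos=10)
pos=11: enter STRING mode
pos=11: emit STR "a" (now at pos=14)
pos=14: emit RPAREN ')'
pos=16: enter STRING mode
pos=16: emit STR "ok" (now at pos=20)
pos=21: emit RPAREN ')'
pos=22: emit STAR '*'
DONE. 5 tokens: [STR, RPAREN, STR, RPAREN, STAR]

Answer: STR RPAREN STR RPAREN STAR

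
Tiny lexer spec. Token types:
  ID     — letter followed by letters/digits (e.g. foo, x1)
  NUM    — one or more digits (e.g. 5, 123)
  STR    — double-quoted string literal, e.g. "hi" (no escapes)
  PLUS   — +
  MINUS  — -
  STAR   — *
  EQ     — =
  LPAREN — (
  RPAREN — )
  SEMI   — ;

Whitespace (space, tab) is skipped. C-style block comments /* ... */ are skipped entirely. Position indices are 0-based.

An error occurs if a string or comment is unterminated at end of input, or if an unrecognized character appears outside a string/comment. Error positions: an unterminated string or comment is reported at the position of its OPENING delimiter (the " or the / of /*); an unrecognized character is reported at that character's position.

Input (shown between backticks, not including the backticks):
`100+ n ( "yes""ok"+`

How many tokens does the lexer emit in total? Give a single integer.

Answer: 7

Derivation:
pos=0: emit NUM '100' (now at pos=3)
pos=3: emit PLUS '+'
pos=5: emit ID 'n' (now at pos=6)
pos=7: emit LPAREN '('
pos=9: enter STRING mode
pos=9: emit STR "yes" (now at pos=14)
pos=14: enter STRING mode
pos=14: emit STR "ok" (now at pos=18)
pos=18: emit PLUS '+'
DONE. 7 tokens: [NUM, PLUS, ID, LPAREN, STR, STR, PLUS]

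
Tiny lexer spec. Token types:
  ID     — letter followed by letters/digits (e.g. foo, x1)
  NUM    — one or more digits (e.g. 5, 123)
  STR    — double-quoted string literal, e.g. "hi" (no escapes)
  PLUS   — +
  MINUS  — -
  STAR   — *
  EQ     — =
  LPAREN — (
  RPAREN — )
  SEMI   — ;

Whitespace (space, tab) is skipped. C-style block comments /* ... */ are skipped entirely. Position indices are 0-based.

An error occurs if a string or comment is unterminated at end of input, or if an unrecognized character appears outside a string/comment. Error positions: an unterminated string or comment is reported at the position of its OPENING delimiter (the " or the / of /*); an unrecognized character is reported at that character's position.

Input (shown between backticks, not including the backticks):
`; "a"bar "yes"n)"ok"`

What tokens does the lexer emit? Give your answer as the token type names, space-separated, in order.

pos=0: emit SEMI ';'
pos=2: enter STRING mode
pos=2: emit STR "a" (now at pos=5)
pos=5: emit ID 'bar' (now at pos=8)
pos=9: enter STRING mode
pos=9: emit STR "yes" (now at pos=14)
pos=14: emit ID 'n' (now at pos=15)
pos=15: emit RPAREN ')'
pos=16: enter STRING mode
pos=16: emit STR "ok" (now at pos=20)
DONE. 7 tokens: [SEMI, STR, ID, STR, ID, RPAREN, STR]

Answer: SEMI STR ID STR ID RPAREN STR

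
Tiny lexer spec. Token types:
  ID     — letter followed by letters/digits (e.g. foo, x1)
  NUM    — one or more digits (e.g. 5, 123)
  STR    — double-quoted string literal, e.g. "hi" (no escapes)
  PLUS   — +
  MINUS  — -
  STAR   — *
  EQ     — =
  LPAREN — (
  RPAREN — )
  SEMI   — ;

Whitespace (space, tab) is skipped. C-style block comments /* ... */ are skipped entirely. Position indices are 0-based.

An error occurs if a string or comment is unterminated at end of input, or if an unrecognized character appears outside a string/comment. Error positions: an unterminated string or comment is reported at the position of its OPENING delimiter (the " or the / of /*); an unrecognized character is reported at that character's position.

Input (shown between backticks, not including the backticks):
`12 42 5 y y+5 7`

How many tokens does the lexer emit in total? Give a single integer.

Answer: 8

Derivation:
pos=0: emit NUM '12' (now at pos=2)
pos=3: emit NUM '42' (now at pos=5)
pos=6: emit NUM '5' (now at pos=7)
pos=8: emit ID 'y' (now at pos=9)
pos=10: emit ID 'y' (now at pos=11)
pos=11: emit PLUS '+'
pos=12: emit NUM '5' (now at pos=13)
pos=14: emit NUM '7' (now at pos=15)
DONE. 8 tokens: [NUM, NUM, NUM, ID, ID, PLUS, NUM, NUM]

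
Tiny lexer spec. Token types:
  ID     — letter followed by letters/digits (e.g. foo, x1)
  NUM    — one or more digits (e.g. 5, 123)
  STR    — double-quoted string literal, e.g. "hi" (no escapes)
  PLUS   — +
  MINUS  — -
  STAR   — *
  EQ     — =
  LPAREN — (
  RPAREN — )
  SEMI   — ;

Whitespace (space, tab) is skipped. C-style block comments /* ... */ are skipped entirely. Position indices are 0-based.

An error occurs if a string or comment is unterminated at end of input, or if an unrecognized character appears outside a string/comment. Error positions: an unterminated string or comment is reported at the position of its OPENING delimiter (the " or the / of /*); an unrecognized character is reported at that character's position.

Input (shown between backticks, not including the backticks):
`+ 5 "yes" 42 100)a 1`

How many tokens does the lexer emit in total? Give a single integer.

Answer: 8

Derivation:
pos=0: emit PLUS '+'
pos=2: emit NUM '5' (now at pos=3)
pos=4: enter STRING mode
pos=4: emit STR "yes" (now at pos=9)
pos=10: emit NUM '42' (now at pos=12)
pos=13: emit NUM '100' (now at pos=16)
pos=16: emit RPAREN ')'
pos=17: emit ID 'a' (now at pos=18)
pos=19: emit NUM '1' (now at pos=20)
DONE. 8 tokens: [PLUS, NUM, STR, NUM, NUM, RPAREN, ID, NUM]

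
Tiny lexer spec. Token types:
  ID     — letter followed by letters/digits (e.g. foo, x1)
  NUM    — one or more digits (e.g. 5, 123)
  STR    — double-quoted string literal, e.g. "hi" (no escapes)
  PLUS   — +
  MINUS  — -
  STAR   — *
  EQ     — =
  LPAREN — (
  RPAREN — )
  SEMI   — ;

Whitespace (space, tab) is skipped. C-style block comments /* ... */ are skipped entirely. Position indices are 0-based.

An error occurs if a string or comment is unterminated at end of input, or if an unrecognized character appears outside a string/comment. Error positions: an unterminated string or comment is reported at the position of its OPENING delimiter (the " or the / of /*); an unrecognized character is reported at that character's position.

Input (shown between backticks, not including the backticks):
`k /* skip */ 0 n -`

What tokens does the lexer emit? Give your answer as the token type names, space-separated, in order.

pos=0: emit ID 'k' (now at pos=1)
pos=2: enter COMMENT mode (saw '/*')
exit COMMENT mode (now at pos=12)
pos=13: emit NUM '0' (now at pos=14)
pos=15: emit ID 'n' (now at pos=16)
pos=17: emit MINUS '-'
DONE. 4 tokens: [ID, NUM, ID, MINUS]

Answer: ID NUM ID MINUS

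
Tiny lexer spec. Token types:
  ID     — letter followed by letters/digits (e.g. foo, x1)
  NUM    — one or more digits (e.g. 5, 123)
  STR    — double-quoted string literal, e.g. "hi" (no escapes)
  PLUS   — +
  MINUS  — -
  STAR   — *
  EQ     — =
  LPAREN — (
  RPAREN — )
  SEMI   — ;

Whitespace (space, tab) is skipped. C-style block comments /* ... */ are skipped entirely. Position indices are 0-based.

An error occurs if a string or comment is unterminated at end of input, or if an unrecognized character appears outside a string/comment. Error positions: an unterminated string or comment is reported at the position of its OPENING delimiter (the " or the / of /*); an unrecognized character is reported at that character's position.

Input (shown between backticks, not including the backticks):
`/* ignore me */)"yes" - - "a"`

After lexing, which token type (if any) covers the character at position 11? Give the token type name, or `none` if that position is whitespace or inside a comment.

pos=0: enter COMMENT mode (saw '/*')
exit COMMENT mode (now at pos=15)
pos=15: emit RPAREN ')'
pos=16: enter STRING mode
pos=16: emit STR "yes" (now at pos=21)
pos=22: emit MINUS '-'
pos=24: emit MINUS '-'
pos=26: enter STRING mode
pos=26: emit STR "a" (now at pos=29)
DONE. 5 tokens: [RPAREN, STR, MINUS, MINUS, STR]
Position 11: char is 'e' -> none

Answer: none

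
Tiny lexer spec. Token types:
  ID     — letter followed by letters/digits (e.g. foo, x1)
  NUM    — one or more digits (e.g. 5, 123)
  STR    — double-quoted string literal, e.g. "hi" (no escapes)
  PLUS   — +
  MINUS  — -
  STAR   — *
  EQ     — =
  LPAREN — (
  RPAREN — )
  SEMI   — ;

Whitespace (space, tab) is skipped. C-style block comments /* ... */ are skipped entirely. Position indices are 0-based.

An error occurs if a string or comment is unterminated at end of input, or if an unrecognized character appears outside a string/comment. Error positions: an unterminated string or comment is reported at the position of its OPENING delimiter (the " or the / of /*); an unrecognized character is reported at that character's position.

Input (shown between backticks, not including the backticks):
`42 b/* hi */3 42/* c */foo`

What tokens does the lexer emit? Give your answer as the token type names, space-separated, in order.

pos=0: emit NUM '42' (now at pos=2)
pos=3: emit ID 'b' (now at pos=4)
pos=4: enter COMMENT mode (saw '/*')
exit COMMENT mode (now at pos=12)
pos=12: emit NUM '3' (now at pos=13)
pos=14: emit NUM '42' (now at pos=16)
pos=16: enter COMMENT mode (saw '/*')
exit COMMENT mode (now at pos=23)
pos=23: emit ID 'foo' (now at pos=26)
DONE. 5 tokens: [NUM, ID, NUM, NUM, ID]

Answer: NUM ID NUM NUM ID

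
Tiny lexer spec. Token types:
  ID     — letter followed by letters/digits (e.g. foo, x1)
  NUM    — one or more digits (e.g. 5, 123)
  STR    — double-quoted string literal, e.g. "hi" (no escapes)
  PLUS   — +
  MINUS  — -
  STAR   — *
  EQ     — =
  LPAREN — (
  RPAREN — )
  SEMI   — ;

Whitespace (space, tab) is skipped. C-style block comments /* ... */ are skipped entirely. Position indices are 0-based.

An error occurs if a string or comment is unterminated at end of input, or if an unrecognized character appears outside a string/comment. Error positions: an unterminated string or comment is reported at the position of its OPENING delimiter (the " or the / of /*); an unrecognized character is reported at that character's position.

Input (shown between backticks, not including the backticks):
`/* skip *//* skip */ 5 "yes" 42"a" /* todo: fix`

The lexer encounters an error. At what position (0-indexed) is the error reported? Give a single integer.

pos=0: enter COMMENT mode (saw '/*')
exit COMMENT mode (now at pos=10)
pos=10: enter COMMENT mode (saw '/*')
exit COMMENT mode (now at pos=20)
pos=21: emit NUM '5' (now at pos=22)
pos=23: enter STRING mode
pos=23: emit STR "yes" (now at pos=28)
pos=29: emit NUM '42' (now at pos=31)
pos=31: enter STRING mode
pos=31: emit STR "a" (now at pos=34)
pos=35: enter COMMENT mode (saw '/*')
pos=35: ERROR — unterminated comment (reached EOF)

Answer: 35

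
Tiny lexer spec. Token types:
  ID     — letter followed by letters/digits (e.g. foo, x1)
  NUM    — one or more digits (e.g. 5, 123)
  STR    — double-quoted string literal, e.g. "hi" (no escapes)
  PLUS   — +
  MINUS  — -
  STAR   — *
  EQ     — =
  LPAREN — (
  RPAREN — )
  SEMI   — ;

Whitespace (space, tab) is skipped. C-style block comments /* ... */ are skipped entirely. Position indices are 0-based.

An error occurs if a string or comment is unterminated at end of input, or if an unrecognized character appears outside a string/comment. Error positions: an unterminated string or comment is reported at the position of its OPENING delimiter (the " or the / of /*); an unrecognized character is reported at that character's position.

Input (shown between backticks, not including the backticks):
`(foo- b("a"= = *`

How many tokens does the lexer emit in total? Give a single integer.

Answer: 9

Derivation:
pos=0: emit LPAREN '('
pos=1: emit ID 'foo' (now at pos=4)
pos=4: emit MINUS '-'
pos=6: emit ID 'b' (now at pos=7)
pos=7: emit LPAREN '('
pos=8: enter STRING mode
pos=8: emit STR "a" (now at pos=11)
pos=11: emit EQ '='
pos=13: emit EQ '='
pos=15: emit STAR '*'
DONE. 9 tokens: [LPAREN, ID, MINUS, ID, LPAREN, STR, EQ, EQ, STAR]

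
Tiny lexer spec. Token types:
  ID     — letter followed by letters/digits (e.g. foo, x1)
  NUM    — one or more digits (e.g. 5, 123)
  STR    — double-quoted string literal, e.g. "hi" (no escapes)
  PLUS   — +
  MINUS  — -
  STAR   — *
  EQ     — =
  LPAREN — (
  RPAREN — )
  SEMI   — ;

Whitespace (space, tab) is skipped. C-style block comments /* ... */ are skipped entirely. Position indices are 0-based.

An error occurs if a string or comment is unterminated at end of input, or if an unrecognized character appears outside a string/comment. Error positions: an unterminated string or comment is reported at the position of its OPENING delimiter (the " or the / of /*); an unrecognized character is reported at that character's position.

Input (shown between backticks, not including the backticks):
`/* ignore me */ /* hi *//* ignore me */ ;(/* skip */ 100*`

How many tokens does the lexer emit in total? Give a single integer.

Answer: 4

Derivation:
pos=0: enter COMMENT mode (saw '/*')
exit COMMENT mode (now at pos=15)
pos=16: enter COMMENT mode (saw '/*')
exit COMMENT mode (now at pos=24)
pos=24: enter COMMENT mode (saw '/*')
exit COMMENT mode (now at pos=39)
pos=40: emit SEMI ';'
pos=41: emit LPAREN '('
pos=42: enter COMMENT mode (saw '/*')
exit COMMENT mode (now at pos=52)
pos=53: emit NUM '100' (now at pos=56)
pos=56: emit STAR '*'
DONE. 4 tokens: [SEMI, LPAREN, NUM, STAR]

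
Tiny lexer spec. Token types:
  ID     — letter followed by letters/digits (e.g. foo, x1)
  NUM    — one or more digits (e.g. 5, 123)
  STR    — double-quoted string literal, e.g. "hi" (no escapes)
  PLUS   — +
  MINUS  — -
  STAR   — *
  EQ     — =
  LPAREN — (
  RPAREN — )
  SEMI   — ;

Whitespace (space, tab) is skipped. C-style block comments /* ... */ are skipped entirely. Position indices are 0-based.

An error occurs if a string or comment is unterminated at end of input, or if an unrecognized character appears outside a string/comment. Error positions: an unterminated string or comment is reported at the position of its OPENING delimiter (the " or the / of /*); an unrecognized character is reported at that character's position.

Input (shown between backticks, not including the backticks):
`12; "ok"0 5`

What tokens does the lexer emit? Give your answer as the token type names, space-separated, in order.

pos=0: emit NUM '12' (now at pos=2)
pos=2: emit SEMI ';'
pos=4: enter STRING mode
pos=4: emit STR "ok" (now at pos=8)
pos=8: emit NUM '0' (now at pos=9)
pos=10: emit NUM '5' (now at pos=11)
DONE. 5 tokens: [NUM, SEMI, STR, NUM, NUM]

Answer: NUM SEMI STR NUM NUM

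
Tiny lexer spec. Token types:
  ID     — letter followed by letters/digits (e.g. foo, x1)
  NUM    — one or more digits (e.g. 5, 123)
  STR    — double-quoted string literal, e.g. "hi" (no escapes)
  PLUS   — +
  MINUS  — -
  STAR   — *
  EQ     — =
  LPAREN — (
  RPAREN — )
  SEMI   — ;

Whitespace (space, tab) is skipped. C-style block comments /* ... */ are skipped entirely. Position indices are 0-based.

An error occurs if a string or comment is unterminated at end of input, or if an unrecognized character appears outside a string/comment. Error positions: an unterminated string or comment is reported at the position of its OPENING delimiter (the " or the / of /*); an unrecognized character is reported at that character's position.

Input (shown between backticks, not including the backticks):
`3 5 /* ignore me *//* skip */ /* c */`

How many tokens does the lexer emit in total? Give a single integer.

pos=0: emit NUM '3' (now at pos=1)
pos=2: emit NUM '5' (now at pos=3)
pos=4: enter COMMENT mode (saw '/*')
exit COMMENT mode (now at pos=19)
pos=19: enter COMMENT mode (saw '/*')
exit COMMENT mode (now at pos=29)
pos=30: enter COMMENT mode (saw '/*')
exit COMMENT mode (now at pos=37)
DONE. 2 tokens: [NUM, NUM]

Answer: 2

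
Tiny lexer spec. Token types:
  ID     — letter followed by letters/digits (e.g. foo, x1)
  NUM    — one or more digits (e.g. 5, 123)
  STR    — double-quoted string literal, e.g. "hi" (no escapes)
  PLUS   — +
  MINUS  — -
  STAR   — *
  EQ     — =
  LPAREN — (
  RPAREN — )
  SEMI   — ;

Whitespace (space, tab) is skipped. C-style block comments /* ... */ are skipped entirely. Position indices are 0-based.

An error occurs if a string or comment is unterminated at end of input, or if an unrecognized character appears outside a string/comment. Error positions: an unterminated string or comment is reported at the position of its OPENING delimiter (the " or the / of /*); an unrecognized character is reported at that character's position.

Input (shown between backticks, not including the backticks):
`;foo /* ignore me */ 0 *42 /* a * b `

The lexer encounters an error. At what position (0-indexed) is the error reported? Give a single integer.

Answer: 27

Derivation:
pos=0: emit SEMI ';'
pos=1: emit ID 'foo' (now at pos=4)
pos=5: enter COMMENT mode (saw '/*')
exit COMMENT mode (now at pos=20)
pos=21: emit NUM '0' (now at pos=22)
pos=23: emit STAR '*'
pos=24: emit NUM '42' (now at pos=26)
pos=27: enter COMMENT mode (saw '/*')
pos=27: ERROR — unterminated comment (reached EOF)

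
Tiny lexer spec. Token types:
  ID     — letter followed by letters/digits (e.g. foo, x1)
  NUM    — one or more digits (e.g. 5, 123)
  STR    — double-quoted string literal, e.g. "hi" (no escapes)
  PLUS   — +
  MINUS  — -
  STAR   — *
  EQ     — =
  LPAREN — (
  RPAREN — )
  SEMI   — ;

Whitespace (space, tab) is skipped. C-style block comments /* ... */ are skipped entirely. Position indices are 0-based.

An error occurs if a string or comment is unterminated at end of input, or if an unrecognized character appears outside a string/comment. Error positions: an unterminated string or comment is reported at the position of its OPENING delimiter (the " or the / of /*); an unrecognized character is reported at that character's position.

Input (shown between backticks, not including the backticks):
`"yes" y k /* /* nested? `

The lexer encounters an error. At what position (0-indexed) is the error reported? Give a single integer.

Answer: 10

Derivation:
pos=0: enter STRING mode
pos=0: emit STR "yes" (now at pos=5)
pos=6: emit ID 'y' (now at pos=7)
pos=8: emit ID 'k' (now at pos=9)
pos=10: enter COMMENT mode (saw '/*')
pos=10: ERROR — unterminated comment (reached EOF)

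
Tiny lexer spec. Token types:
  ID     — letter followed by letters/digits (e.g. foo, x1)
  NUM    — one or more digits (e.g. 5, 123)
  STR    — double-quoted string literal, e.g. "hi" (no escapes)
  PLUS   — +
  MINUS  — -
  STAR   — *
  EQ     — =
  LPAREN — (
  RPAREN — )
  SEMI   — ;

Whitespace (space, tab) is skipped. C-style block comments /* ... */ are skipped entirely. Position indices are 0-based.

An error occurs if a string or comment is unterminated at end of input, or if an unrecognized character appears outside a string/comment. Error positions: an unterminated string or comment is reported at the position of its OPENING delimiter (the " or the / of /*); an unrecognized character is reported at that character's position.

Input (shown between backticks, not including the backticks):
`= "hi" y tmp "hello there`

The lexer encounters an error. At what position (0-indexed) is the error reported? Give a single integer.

Answer: 13

Derivation:
pos=0: emit EQ '='
pos=2: enter STRING mode
pos=2: emit STR "hi" (now at pos=6)
pos=7: emit ID 'y' (now at pos=8)
pos=9: emit ID 'tmp' (now at pos=12)
pos=13: enter STRING mode
pos=13: ERROR — unterminated string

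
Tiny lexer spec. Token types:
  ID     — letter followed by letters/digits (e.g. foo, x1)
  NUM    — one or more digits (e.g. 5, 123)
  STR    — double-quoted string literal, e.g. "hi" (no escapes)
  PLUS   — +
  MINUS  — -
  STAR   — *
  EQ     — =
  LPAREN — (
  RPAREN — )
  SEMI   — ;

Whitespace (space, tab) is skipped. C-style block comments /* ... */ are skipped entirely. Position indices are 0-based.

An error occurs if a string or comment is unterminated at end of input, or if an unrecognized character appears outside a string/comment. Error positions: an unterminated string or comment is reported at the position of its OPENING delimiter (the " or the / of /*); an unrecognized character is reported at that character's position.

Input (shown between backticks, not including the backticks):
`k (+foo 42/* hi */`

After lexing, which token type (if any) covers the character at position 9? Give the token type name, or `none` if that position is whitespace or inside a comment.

Answer: NUM

Derivation:
pos=0: emit ID 'k' (now at pos=1)
pos=2: emit LPAREN '('
pos=3: emit PLUS '+'
pos=4: emit ID 'foo' (now at pos=7)
pos=8: emit NUM '42' (now at pos=10)
pos=10: enter COMMENT mode (saw '/*')
exit COMMENT mode (now at pos=18)
DONE. 5 tokens: [ID, LPAREN, PLUS, ID, NUM]
Position 9: char is '2' -> NUM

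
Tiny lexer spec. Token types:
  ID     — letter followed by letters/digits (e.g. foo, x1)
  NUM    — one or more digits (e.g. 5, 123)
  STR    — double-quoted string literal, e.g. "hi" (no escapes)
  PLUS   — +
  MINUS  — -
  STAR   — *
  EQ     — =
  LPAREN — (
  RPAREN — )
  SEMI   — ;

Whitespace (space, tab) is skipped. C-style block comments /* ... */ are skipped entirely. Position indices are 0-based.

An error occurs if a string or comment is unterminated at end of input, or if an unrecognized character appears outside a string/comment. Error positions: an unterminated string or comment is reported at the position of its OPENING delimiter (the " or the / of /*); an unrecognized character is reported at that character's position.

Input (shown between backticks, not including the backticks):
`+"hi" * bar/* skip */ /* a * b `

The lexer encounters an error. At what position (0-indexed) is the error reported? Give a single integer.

pos=0: emit PLUS '+'
pos=1: enter STRING mode
pos=1: emit STR "hi" (now at pos=5)
pos=6: emit STAR '*'
pos=8: emit ID 'bar' (now at pos=11)
pos=11: enter COMMENT mode (saw '/*')
exit COMMENT mode (now at pos=21)
pos=22: enter COMMENT mode (saw '/*')
pos=22: ERROR — unterminated comment (reached EOF)

Answer: 22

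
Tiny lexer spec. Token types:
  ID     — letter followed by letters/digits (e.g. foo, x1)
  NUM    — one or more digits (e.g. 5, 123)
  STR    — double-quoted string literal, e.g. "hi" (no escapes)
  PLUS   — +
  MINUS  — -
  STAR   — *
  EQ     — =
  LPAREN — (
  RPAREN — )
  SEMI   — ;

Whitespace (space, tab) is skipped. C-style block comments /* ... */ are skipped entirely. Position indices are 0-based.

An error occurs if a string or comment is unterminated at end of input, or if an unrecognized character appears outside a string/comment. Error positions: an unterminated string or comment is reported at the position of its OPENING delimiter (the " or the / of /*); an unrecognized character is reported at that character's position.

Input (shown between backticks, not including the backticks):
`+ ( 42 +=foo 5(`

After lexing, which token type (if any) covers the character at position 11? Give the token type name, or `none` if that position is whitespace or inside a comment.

pos=0: emit PLUS '+'
pos=2: emit LPAREN '('
pos=4: emit NUM '42' (now at pos=6)
pos=7: emit PLUS '+'
pos=8: emit EQ '='
pos=9: emit ID 'foo' (now at pos=12)
pos=13: emit NUM '5' (now at pos=14)
pos=14: emit LPAREN '('
DONE. 8 tokens: [PLUS, LPAREN, NUM, PLUS, EQ, ID, NUM, LPAREN]
Position 11: char is 'o' -> ID

Answer: ID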